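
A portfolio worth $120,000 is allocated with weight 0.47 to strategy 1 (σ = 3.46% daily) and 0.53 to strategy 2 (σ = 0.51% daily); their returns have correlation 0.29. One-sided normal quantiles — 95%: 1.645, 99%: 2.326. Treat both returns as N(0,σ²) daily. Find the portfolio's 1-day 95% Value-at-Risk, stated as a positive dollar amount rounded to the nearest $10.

$3,400

σ_p² = 0.47²·3.46² + 0.53²·0.51² + 2·0.29·0.47·0.53·3.46·0.51 = 2.9725 (%²).
σ_p = √2.9725 = 1.724%.
VaR = 1.645 × 1.724% = 2.836%; on $120,000 that is $3,403.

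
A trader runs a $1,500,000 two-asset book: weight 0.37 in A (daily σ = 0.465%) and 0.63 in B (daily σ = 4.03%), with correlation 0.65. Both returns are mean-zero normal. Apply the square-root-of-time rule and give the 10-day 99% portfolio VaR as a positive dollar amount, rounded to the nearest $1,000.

$293,000

σ_p = √(0.37²·0.465² + 0.63²·4.03² + 2·0.65·0.37·0.63·0.465·4.03) = 2.654%.
σ_{10d} = 2.654% × √10 = 8.393%.
z(99%) = 2.326.
VaR = 2.326 × 8.393% = 19.522%; on $1,500,000 that is $292,830.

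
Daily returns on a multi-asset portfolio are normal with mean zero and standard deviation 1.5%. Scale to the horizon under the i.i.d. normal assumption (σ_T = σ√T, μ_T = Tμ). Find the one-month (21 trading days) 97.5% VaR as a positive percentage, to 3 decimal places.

At 97.5%, z = 1.960.
σ_{21d} = 1.5% × √21 = 6.874%.
VaR = 1.960 × 6.874% = 13.473%.

13.473%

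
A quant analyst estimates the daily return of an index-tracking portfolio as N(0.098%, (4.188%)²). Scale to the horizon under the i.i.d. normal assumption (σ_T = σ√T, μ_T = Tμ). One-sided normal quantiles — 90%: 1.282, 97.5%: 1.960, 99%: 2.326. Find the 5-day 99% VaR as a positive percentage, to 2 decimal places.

21.29%

σ_{5d} = 4.188% × √5 = 9.365%; μ_{5d} = 5 × 0.098% = 0.490%.
VaR = −(0.490%) + 2.326 × 9.365% = 21.293%.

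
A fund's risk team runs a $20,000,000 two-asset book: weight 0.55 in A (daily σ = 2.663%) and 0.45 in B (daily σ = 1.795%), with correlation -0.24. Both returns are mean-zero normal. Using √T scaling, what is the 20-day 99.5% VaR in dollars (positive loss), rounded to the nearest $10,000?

σ_p = √(0.55²·2.663² + 0.45²·1.795² + 2·-0.24·0.55·0.45·2.663·1.795) = 1.493%.
σ_{20d} = 1.493% × √20 = 6.677%.
z(99.5%) = 2.576.
VaR = 2.576 × 6.677% = 17.200%; on $20,000,000 that is $3,440,000.

$3,440,000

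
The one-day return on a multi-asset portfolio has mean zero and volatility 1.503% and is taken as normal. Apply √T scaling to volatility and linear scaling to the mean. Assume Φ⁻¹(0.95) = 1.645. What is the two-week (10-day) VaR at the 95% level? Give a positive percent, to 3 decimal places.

7.819%

σ_{10d} = 1.503% × √10 = 4.753%.
VaR = 1.645 × 4.753% = 7.819%.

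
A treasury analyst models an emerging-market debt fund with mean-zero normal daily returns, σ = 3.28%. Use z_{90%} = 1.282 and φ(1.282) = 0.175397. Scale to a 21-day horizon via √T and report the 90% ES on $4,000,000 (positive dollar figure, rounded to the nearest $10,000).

σ_{21d} = 3.28% × √21 = 15.031%.
ES multiplier = φ(z)/(1−α) = 0.175397/0.1 = 1.754.
ES = 15.031% × 1.754 = 26.364%; on $4,000,000: $1,054,560.

$1,050,000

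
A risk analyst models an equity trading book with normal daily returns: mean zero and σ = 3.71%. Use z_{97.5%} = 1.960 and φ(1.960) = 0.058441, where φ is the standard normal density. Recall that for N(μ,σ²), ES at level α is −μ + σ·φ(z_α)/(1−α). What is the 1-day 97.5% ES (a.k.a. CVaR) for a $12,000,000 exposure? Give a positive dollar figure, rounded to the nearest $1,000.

Tail multiplier: φ(z)/(1−α) = 0.058441 / 0.025 = 2.338.
ES = 3.71% × 2.338 = 8.674%.
On $12,000,000: 0.08674 × $12,000,000 = $1,040,880.

$1,041,000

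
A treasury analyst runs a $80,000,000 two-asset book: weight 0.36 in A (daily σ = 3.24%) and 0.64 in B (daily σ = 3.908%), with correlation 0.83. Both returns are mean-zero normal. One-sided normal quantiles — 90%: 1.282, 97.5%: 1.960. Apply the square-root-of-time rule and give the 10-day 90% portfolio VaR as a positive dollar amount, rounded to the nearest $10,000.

$11,450,000

σ_p = √(0.36²·3.24² + 0.64²·3.908² + 2·0.83·0.36·0.64·3.24·3.908) = 3.530%.
σ_{10d} = 3.530% × √10 = 11.163%.
VaR = 1.282 × 11.163% = 14.311%; on $80,000,000 that is $11,448,800.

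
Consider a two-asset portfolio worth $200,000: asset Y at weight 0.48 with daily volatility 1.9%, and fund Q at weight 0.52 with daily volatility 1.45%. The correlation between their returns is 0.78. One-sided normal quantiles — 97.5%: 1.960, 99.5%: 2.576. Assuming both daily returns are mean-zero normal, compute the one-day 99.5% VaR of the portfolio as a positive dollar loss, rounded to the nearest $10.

$8,100

σ_p² = 0.48²·1.9² + 0.52²·1.45² + 2·0.78·0.48·0.52·1.9·1.45 = 2.4730 (%²).
σ_p = √2.4730 = 1.573%.
VaR = 2.576 × 1.573% = 4.052%; on $200,000 that is $8,104.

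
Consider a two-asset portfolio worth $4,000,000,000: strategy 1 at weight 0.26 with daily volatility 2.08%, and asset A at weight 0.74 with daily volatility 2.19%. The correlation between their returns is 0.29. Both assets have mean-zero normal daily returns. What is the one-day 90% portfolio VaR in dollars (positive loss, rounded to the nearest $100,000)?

σ_p² = 0.26²·2.08² + 0.74²·2.19² + 2·0.29·0.26·0.74·2.08·2.19 = 3.4271 (%²).
σ_p = √3.4271 = 1.851%.
At 90%, z = 1.282.
VaR = 1.282 × 1.851% = 2.373%; on $4,000,000,000 that is $94,920,000.

$94,900,000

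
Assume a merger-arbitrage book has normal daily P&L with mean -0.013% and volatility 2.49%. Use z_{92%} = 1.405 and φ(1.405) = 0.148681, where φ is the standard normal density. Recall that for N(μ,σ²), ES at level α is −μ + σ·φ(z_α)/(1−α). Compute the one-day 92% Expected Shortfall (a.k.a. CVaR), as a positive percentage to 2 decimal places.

4.64%

Tail multiplier: φ(z)/(1−α) = 0.148681 / 0.08 = 1.859.
ES = −(-0.013%) + 2.49% × 1.859 = 4.642%.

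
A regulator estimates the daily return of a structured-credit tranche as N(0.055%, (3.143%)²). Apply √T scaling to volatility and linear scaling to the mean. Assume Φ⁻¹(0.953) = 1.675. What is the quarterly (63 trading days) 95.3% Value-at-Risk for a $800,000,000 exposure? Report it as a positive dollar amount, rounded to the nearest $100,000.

$306,600,000

σ_{63d} = 3.143% × √63 = 24.947%; μ_{63d} = 63 × 0.055% = 3.465%.
VaR = −(3.465%) + 1.675 × 24.947% = 38.321%.
On $800,000,000: 0.38321 × $800,000,000 = $306,568,000.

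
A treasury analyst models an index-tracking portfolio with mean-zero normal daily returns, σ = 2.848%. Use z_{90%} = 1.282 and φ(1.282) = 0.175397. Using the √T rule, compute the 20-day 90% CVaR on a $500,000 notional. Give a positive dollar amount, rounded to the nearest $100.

σ_{20d} = 2.848% × √20 = 12.737%.
ES multiplier = φ(z)/(1−α) = 0.175397/0.1 = 1.754.
ES = 12.737% × 1.754 = 22.341%; on $500,000: $111,705.

$111,700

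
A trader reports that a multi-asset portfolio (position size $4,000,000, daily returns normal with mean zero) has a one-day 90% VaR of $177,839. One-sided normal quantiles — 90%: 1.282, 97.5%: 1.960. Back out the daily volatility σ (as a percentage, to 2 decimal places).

3.47%

VaR as a fraction: $177,839 / $4,000,000 = 4.446%.
σ = VaR / z = 4.446% / 1.282 = 3.468%.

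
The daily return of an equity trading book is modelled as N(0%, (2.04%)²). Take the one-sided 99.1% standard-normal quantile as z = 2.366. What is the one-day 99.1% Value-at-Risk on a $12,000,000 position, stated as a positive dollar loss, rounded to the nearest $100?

$579,200

VaR = z·σ = 2.366 × 2.04% = 4.827%.
On $12,000,000: 0.04827 × $12,000,000 = $579,240.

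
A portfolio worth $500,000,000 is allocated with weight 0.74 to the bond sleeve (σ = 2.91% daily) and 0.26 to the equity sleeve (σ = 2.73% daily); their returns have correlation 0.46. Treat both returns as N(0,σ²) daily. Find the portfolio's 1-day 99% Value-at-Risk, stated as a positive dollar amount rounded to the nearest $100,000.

$29,800,000

σ_p² = 0.74²·2.91² + 0.26²·2.73² + 2·0.46·0.74·0.26·2.91·2.73 = 6.5472 (%²).
σ_p = √6.5472 = 2.559%.
At 99%, z = 2.326.
VaR = 2.326 × 2.559% = 5.952%; on $500,000,000 that is $29,760,000.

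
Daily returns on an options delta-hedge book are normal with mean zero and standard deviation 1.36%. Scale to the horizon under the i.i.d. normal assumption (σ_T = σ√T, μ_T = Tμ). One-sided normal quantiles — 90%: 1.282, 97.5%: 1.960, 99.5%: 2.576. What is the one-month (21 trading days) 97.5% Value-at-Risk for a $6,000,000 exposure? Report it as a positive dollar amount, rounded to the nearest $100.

σ_{21d} = 1.36% × √21 = 6.232%.
VaR = 1.960 × 6.232% = 12.215%.
On $6,000,000: 0.12215 × $6,000,000 = $732,900.

$732,900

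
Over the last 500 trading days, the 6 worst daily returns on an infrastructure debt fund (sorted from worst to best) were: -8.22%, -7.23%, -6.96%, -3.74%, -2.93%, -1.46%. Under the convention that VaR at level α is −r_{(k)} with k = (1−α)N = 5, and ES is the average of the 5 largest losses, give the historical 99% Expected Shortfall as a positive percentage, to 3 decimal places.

The 5 worst returns sum to -29.08%.
ES = −(-29.08%) / 5 = 5.816%.

5.816%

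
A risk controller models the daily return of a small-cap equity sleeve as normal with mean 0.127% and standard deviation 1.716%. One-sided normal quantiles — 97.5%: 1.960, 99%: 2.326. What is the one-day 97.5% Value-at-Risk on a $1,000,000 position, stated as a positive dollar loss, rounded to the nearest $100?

VaR = −μ + z·σ = −(0.127%) + 1.960 × 1.716% = 3.236%.
On $1,000,000: 0.03236 × $1,000,000 = $32,360.

$32,400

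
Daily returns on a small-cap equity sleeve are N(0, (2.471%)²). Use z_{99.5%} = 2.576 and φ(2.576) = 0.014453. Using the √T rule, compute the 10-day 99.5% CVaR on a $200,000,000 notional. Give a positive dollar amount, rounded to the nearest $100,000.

$45,200,000

σ_{10d} = 2.471% × √10 = 7.814%.
ES multiplier = φ(z)/(1−α) = 0.014453/0.005 = 2.891.
ES = 7.814% × 2.891 = 22.590%; on $200,000,000: $45,180,000.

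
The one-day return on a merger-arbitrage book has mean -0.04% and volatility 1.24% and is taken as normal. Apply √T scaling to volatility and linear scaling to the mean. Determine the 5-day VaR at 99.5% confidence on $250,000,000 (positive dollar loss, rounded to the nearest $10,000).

$18,360,000

At 99.5%, z = 2.576.
σ_{5d} = 1.24% × √5 = 2.773%; μ_{5d} = 5 × -0.04% = -0.200%.
VaR = −(-0.200%) + 2.576 × 2.773% = 7.343%.
On $250,000,000: 0.07343 × $250,000,000 = $18,357,500.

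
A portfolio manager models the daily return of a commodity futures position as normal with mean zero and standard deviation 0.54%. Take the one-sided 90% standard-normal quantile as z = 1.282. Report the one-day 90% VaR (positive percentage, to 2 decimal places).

0.69%

VaR = z·σ = 1.282 × 0.54% = 0.692%.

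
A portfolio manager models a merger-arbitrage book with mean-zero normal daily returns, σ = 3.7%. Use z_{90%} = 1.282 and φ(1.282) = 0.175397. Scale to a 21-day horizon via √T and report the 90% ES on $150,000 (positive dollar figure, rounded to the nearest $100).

σ_{21d} = 3.7% × √21 = 16.956%.
ES multiplier = φ(z)/(1−α) = 0.175397/0.1 = 1.754.
ES = 16.956% × 1.754 = 29.741%; on $150,000: $44,612.

$44,600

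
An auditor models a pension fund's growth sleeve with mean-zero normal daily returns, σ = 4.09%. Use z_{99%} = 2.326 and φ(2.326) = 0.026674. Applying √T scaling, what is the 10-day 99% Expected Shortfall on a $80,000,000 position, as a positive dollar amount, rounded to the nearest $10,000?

$27,600,000

σ_{10d} = 4.09% × √10 = 12.934%.
ES multiplier = φ(z)/(1−α) = 0.026674/0.01 = 2.667.
ES = 12.934% × 2.667 = 34.495%; on $80,000,000: $27,596,000.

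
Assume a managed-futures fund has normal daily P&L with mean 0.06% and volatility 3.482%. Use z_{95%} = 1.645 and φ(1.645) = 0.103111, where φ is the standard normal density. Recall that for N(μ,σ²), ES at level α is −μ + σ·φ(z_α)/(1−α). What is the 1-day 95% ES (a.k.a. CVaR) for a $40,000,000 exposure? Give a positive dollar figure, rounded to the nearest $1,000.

$2,848,000

Tail multiplier: φ(z)/(1−α) = 0.103111 / 0.05 = 2.062.
ES = −(0.06%) + 3.482% × 2.062 = 7.120%.
On $40,000,000: 0.07120 × $40,000,000 = $2,848,000.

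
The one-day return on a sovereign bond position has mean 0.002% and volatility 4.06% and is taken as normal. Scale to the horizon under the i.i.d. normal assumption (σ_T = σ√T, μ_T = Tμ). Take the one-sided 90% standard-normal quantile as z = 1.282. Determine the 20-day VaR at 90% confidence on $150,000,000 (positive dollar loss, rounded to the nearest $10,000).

σ_{20d} = 4.06% × √20 = 18.157%; μ_{20d} = 20 × 0.002% = 0.040%.
VaR = −(0.040%) + 1.282 × 18.157% = 23.237%.
On $150,000,000: 0.23237 × $150,000,000 = $34,855,500.

$34,860,000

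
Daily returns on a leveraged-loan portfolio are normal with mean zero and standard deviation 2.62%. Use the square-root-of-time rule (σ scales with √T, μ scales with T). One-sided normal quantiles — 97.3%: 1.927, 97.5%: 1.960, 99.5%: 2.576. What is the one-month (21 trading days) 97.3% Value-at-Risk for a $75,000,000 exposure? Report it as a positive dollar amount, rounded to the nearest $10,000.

$17,350,000

σ_{21d} = 2.62% × √21 = 12.006%.
VaR = 1.927 × 12.006% = 23.136%.
On $75,000,000: 0.23136 × $75,000,000 = $17,352,000.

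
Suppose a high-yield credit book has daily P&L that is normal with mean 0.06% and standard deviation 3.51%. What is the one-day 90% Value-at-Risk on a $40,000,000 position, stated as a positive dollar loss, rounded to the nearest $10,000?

$1,780,000

At 90% one-sided, z = 1.282.
VaR = −μ + z·σ = −(0.06%) + 1.282 × 3.51% = 4.440%.
On $40,000,000: 0.04440 × $40,000,000 = $1,776,000.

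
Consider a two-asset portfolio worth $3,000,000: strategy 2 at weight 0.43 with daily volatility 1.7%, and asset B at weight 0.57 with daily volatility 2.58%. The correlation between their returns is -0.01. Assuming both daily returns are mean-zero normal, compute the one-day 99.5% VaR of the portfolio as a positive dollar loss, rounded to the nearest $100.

$126,400

σ_p² = 0.43²·1.7² + 0.57²·2.58² + 2·-0.01·0.43·0.57·1.7·2.58 = 2.6755 (%²).
σ_p = √2.6755 = 1.636%.
At 99.5%, z = 2.576.
VaR = 2.576 × 1.636% = 4.214%; on $3,000,000 that is $126,420.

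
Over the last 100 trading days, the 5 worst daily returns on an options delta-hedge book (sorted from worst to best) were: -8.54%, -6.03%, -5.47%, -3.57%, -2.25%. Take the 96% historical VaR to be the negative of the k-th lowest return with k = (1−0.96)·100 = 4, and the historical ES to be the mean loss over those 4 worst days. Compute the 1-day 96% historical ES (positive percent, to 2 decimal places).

The 4 worst returns sum to -23.61%.
ES = −(-23.61%) / 4 = 5.9025% ≈ 5.90%.

5.90%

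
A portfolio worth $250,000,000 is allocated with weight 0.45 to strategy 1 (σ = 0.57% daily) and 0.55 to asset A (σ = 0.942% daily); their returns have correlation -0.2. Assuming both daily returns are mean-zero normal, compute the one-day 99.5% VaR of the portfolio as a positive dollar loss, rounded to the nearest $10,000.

σ_p² = 0.45²·0.57² + 0.55²·0.942² + 2·-0.2·0.45·0.55·0.57·0.942 = 0.2811 (%²).
σ_p = √0.2811 = 0.530%.
At 99.5%, z = 2.576.
VaR = 2.576 × 0.530% = 1.365%; on $250,000,000 that is $3,412,500.

$3,410,000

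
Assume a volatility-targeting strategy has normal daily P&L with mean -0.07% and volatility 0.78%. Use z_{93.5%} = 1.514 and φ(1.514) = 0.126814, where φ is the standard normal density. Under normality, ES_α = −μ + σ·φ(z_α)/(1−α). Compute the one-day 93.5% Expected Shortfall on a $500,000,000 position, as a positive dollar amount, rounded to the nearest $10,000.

$7,960,000

Tail multiplier: φ(z)/(1−α) = 0.126814 / 0.065 = 1.951.
ES = −(-0.07%) + 0.78% × 1.951 = 1.592%.
On $500,000,000: 0.01592 × $500,000,000 = $7,960,000.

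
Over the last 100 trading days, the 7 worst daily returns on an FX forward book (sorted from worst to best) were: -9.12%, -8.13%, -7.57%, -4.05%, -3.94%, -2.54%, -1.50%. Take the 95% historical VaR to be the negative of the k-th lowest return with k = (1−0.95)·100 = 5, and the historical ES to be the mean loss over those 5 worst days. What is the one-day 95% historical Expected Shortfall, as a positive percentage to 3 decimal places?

The 5 worst returns sum to -32.81%.
ES = −(-32.81%) / 5 = 6.562%.

6.562%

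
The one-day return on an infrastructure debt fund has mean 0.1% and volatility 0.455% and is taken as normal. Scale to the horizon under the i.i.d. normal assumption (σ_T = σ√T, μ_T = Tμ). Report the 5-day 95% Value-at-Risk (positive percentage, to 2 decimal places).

1.17%

At 95%, z = 1.645.
σ_{5d} = 0.455% × √5 = 1.017%; μ_{5d} = 5 × 0.1% = 0.500%.
VaR = −(0.500%) + 1.645 × 1.017% = 1.173%.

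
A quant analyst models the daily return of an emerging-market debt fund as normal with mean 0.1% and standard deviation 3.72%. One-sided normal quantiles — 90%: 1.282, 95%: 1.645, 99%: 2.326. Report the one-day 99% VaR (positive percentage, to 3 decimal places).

VaR = −μ + z·σ = −(0.1%) + 2.326 × 3.72% = 8.553%.

8.553%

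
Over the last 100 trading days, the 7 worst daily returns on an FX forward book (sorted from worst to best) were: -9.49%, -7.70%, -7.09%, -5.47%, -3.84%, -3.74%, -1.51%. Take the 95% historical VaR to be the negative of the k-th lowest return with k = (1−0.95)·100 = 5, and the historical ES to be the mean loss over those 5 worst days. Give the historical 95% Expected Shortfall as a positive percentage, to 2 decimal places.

6.72%

The 5 worst returns sum to -33.59%.
ES = −(-33.59%) / 5 = 6.718% ≈ 6.72%.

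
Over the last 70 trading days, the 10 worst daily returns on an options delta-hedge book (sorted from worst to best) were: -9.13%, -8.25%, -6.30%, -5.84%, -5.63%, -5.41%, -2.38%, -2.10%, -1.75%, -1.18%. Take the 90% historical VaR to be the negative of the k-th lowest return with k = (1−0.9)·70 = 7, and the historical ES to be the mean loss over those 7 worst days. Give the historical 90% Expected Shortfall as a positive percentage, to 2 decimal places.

The 7 worst returns sum to -42.94%.
ES = −(-42.94%) / 7 = 6.1342…% ≈ 6.13%.

6.13%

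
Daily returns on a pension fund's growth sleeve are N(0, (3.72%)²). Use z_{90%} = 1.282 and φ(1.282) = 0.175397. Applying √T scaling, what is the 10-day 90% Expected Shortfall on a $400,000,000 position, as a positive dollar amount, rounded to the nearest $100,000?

σ_{10d} = 3.72% × √10 = 11.764%.
ES multiplier = φ(z)/(1−α) = 0.175397/0.1 = 1.754.
ES = 11.764% × 1.754 = 20.634%; on $400,000,000: $82,536,000.

$82,500,000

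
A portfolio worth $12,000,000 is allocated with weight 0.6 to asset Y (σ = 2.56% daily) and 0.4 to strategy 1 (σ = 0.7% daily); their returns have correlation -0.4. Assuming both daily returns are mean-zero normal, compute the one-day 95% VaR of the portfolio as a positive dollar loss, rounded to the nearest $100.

σ_p² = 0.6²·2.56² + 0.4²·0.7² + 2·-0.4·0.6·0.4·2.56·0.7 = 2.0936 (%²).
σ_p = √2.0936 = 1.447%.
At 95%, z = 1.645.
VaR = 1.645 × 1.447% = 2.380%; on $12,000,000 that is $285,600.

$285,600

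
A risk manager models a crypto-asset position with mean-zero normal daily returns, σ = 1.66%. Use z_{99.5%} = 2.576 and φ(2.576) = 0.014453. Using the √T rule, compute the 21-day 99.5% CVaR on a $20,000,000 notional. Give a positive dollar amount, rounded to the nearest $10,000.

$4,400,000

σ_{21d} = 1.66% × √21 = 7.607%.
ES multiplier = φ(z)/(1−α) = 0.014453/0.005 = 2.891.
ES = 7.607% × 2.891 = 21.992%; on $20,000,000: $4,398,400.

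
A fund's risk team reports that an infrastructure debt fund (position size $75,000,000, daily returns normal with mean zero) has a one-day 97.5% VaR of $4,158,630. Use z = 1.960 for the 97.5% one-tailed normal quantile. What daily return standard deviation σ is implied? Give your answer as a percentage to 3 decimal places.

2.829%

VaR as a fraction: $4,158,630 / $75,000,000 = 5.545%.
σ = VaR / z = 5.545% / 1.960 = 2.829%.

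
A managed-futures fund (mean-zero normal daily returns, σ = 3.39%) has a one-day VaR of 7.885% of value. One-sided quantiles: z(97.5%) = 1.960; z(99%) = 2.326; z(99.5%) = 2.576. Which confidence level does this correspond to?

99%

Implied z = VaR/σ = 7.885 / 3.39 = 2.326.
This matches z(99%) = 2.326.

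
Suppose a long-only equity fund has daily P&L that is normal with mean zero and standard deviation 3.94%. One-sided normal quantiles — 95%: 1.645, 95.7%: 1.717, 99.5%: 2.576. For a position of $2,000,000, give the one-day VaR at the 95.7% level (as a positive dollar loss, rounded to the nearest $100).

VaR = z·σ = 1.717 × 3.94% = 6.765%.
On $2,000,000: 0.06765 × $2,000,000 = $135,300.

$135,300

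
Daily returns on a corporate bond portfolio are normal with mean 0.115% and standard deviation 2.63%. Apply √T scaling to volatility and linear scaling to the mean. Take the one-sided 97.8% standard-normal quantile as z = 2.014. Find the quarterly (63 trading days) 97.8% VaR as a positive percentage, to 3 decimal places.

34.797%

σ_{63d} = 2.63% × √63 = 20.875%; μ_{63d} = 63 × 0.115% = 7.245%.
VaR = −(7.245%) + 2.014 × 20.875% = 34.797%.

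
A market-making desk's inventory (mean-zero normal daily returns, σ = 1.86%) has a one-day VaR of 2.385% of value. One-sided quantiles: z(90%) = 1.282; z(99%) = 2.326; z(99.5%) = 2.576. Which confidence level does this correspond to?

Implied z = VaR/σ = 2.385 / 1.86 = 1.282.
This matches z(90%) = 1.282.

90%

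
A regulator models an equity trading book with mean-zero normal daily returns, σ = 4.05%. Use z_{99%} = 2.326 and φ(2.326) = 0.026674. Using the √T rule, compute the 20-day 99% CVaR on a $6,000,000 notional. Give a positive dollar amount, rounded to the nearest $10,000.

σ_{20d} = 4.05% × √20 = 18.112%.
ES multiplier = φ(z)/(1−α) = 0.026674/0.01 = 2.667.
ES = 18.112% × 2.667 = 48.305%; on $6,000,000: $2,898,300.

$2,900,000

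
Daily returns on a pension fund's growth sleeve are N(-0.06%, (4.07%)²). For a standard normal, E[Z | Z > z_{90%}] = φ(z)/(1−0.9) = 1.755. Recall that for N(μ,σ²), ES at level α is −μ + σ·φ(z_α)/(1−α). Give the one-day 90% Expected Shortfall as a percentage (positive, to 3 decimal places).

7.203%

ES = −(-0.06%) + 4.07% × 1.755 = 7.203%.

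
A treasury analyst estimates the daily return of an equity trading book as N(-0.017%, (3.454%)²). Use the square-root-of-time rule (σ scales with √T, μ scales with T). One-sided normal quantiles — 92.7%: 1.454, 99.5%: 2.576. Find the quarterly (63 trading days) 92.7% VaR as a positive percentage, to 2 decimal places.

σ_{63d} = 3.454% × √63 = 27.415%; μ_{63d} = 63 × -0.017% = -1.071%.
VaR = −(-1.071%) + 1.454 × 27.415% = 40.932%.

40.93%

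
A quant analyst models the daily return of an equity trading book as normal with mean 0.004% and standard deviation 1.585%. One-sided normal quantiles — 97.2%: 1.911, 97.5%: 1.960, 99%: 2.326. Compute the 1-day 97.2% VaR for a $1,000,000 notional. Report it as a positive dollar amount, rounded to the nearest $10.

$30,250

VaR = −μ + z·σ = −(0.004%) + 1.911 × 1.585% = 3.025%.
On $1,000,000: 0.03025 × $1,000,000 = $30,250.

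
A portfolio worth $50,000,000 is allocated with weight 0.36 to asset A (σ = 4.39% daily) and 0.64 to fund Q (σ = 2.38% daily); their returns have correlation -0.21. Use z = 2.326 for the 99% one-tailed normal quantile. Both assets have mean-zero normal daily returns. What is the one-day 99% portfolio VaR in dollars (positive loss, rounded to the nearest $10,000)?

σ_p² = 0.36²·4.39² + 0.64²·2.38² + 2·-0.21·0.36·0.64·4.39·2.38 = 3.8068 (%²).
σ_p = √3.8068 = 1.951%.
VaR = 2.326 × 1.951% = 4.538%; on $50,000,000 that is $2,269,000.

$2,270,000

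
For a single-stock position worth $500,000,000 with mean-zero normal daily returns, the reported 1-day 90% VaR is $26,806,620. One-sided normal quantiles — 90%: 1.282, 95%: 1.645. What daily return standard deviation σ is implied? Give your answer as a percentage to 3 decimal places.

4.182%

VaR as a fraction: $26,806,620 / $500,000,000 = 5.361%.
σ = VaR / z = 5.361% / 1.282 = 4.182%.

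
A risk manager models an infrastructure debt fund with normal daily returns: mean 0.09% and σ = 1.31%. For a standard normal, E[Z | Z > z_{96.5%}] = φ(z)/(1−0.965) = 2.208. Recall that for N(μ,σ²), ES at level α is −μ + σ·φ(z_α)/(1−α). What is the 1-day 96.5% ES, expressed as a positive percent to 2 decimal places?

ES = −(0.09%) + 1.31% × 2.208 = 2.802%.

2.80%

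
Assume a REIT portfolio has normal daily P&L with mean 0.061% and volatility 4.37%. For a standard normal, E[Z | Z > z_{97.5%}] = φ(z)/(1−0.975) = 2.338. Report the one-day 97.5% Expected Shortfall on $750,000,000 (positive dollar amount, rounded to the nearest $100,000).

$76,200,000

ES = −(0.061%) + 4.37% × 2.338 = 10.156%.
On $750,000,000: 0.10156 × $750,000,000 = $76,170,000.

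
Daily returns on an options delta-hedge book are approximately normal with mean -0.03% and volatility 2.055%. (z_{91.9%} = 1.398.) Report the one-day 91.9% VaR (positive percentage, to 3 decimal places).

VaR = −μ + z·σ = −(-0.03%) + 1.398 × 2.055% = 2.903%.

2.903%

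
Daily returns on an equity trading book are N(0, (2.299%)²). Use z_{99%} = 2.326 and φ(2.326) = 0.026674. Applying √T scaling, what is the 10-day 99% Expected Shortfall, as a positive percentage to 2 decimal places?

σ_{10d} = 2.299% × √10 = 7.270%.
ES multiplier = φ(z)/(1−α) = 0.026674/0.01 = 2.667.
ES = 7.270% × 2.667 = 19.389%.

19.39%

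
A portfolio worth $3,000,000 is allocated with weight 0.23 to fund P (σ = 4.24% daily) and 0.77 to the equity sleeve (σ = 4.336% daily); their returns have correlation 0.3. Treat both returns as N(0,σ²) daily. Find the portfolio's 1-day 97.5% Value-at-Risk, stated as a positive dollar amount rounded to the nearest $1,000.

σ_p² = 0.23²·4.24² + 0.77²·4.336² + 2·0.3·0.23·0.77·4.24·4.336 = 14.0516 (%²).
σ_p = √14.0516 = 3.749%.
At 97.5%, z = 1.960.
VaR = 1.960 × 3.749% = 7.348%; on $3,000,000 that is $220,440.

$220,000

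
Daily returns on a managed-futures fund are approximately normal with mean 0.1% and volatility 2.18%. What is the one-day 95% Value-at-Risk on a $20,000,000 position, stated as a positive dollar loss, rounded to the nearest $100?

At 95% one-sided, z = 1.645.
VaR = −μ + z·σ = −(0.1%) + 1.645 × 2.18% = 3.486%.
On $20,000,000: 0.03486 × $20,000,000 = $697,200.

$697,200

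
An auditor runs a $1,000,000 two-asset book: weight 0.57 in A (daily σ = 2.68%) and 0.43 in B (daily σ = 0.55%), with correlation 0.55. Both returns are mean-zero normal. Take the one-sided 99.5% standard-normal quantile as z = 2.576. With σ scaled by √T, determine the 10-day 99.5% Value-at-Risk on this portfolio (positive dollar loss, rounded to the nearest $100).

σ_p = √(0.57²·2.68² + 0.43²·0.55² + 2·0.55·0.57·0.43·2.68·0.55) = 1.669%.
σ_{10d} = 1.669% × √10 = 5.278%.
VaR = 2.576 × 5.278% = 13.596%; on $1,000,000 that is $135,960.

$136,000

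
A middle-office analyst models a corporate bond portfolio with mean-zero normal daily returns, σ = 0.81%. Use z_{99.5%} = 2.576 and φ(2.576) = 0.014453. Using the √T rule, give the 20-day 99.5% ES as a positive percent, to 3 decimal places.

10.471%

σ_{20d} = 0.81% × √20 = 3.622%.
ES multiplier = φ(z)/(1−α) = 0.014453/0.005 = 2.891.
ES = 3.622% × 2.891 = 10.471%.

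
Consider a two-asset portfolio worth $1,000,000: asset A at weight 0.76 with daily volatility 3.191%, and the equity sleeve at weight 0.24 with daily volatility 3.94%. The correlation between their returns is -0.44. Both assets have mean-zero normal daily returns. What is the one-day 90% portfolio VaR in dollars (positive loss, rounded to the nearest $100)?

$28,000

σ_p² = 0.76²·3.191² + 0.24²·3.94² + 2·-0.44·0.76·0.24·3.191·3.94 = 4.7575 (%²).
σ_p = √4.7575 = 2.181%.
At 90%, z = 1.282.
VaR = 1.282 × 2.181% = 2.796%; on $1,000,000 that is $27,960.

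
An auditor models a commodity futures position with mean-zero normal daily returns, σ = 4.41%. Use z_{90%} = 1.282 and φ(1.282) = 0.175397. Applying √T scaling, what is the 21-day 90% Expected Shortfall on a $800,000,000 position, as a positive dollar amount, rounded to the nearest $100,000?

$283,600,000

σ_{21d} = 4.41% × √21 = 20.209%.
ES multiplier = φ(z)/(1−α) = 0.175397/0.1 = 1.754.
ES = 20.209% × 1.754 = 35.447%; on $800,000,000: $283,576,000.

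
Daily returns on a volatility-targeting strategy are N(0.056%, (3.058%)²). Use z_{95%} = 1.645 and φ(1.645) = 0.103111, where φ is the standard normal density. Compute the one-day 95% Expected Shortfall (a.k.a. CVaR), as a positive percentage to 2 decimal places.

Tail multiplier: φ(z)/(1−α) = 0.103111 / 0.05 = 2.062.
ES = −(0.056%) + 3.058% × 2.062 = 6.250%.

6.25%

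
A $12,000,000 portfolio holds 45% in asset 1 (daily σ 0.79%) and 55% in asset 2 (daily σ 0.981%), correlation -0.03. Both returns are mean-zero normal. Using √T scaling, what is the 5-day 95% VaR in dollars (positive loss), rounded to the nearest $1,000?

σ_p = √(0.45²·0.79² + 0.55²·0.981² + 2·-0.03·0.45·0.55·0.79·0.981) = 0.637%.
σ_{5d} = 0.637% × √5 = 1.424%.
z(95%) = 1.645.
VaR = 1.645 × 1.424% = 2.342%; on $12,000,000 that is $281,040.

$281,000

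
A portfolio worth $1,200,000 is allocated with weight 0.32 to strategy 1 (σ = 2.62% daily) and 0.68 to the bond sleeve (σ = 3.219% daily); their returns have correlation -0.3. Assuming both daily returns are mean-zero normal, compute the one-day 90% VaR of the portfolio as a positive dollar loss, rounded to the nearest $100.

$32,200

σ_p² = 0.32²·2.62² + 0.68²·3.219² + 2·-0.3·0.32·0.68·2.62·3.219 = 4.3932 (%²).
σ_p = √4.3932 = 2.096%.
At 90%, z = 1.282.
VaR = 1.282 × 2.096% = 2.687%; on $1,200,000 that is $32,244.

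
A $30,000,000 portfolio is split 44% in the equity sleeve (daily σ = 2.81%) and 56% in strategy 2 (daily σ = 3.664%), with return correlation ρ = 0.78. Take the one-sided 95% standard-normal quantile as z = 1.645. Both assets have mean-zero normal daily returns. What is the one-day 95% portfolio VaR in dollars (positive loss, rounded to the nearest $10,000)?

$1,540,000

σ_p² = 0.44²·2.81² + 0.56²·3.664² + 2·0.78·0.44·0.56·2.81·3.664 = 9.6963 (%²).
σ_p = √9.6963 = 3.114%.
VaR = 1.645 × 3.114% = 5.123%; on $30,000,000 that is $1,536,900.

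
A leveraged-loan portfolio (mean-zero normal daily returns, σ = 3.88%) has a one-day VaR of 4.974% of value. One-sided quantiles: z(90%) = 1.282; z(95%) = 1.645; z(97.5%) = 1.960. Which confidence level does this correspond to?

90%

Implied z = VaR/σ = 4.974 / 3.88 = 1.282.
This matches z(90%) = 1.282.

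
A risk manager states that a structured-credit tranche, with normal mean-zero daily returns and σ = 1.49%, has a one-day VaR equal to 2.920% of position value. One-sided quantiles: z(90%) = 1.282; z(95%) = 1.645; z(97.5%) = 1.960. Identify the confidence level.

97.5%

Implied z = VaR/σ = 2.920 / 1.49 = 1.960.
This matches z(97.5%) = 1.960.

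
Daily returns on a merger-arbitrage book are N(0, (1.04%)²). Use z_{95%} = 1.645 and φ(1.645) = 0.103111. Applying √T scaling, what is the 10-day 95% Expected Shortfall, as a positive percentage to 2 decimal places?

σ_{10d} = 1.04% × √10 = 3.289%.
ES multiplier = φ(z)/(1−α) = 0.103111/0.05 = 2.062.
ES = 3.289% × 2.062 = 6.782%.

6.78%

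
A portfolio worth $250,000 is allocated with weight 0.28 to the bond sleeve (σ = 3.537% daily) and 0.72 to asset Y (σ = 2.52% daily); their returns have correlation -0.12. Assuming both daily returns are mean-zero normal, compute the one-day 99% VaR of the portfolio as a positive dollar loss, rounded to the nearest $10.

$11,400

σ_p² = 0.28²·3.537² + 0.72²·2.52² + 2·-0.12·0.28·0.72·3.537·2.52 = 3.8416 (%²).
σ_p = √3.8416 = 1.960%.
At 99%, z = 2.326.
VaR = 2.326 × 1.960% = 4.559%; on $250,000 that is $11,398.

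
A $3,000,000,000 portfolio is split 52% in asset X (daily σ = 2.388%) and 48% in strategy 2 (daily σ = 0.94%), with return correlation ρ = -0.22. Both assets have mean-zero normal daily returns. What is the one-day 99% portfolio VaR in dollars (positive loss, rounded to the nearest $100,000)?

$85,400,000

σ_p² = 0.52²·2.388² + 0.48²·0.94² + 2·-0.22·0.52·0.48·2.388·0.94 = 1.4990 (%²).
σ_p = √1.4990 = 1.224%.
At 99%, z = 2.326.
VaR = 2.326 × 1.224% = 2.847%; on $3,000,000,000 that is $85,410,000.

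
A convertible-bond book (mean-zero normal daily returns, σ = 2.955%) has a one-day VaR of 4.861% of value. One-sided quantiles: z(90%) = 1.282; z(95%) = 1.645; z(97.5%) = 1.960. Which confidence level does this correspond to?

Implied z = VaR/σ = 4.861 / 2.955 = 1.645.
This matches z(95%) = 1.645.

95%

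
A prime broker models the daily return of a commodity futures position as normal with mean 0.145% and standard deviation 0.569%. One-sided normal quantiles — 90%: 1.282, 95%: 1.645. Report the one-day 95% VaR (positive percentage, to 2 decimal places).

VaR = −μ + z·σ = −(0.145%) + 1.645 × 0.569% = 0.791%.

0.79%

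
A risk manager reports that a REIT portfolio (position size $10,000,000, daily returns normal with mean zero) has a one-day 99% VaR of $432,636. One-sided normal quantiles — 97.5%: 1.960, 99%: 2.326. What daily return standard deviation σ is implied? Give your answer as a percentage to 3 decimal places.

1.860%

VaR as a fraction: $432,636 / $10,000,000 = 4.326%.
σ = VaR / z = 4.326% / 2.326 = 1.860%.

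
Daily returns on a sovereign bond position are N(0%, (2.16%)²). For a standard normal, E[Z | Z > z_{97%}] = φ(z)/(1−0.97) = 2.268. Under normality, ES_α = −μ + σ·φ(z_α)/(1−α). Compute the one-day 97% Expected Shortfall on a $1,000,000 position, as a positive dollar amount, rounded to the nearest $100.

$49,000

ES = 2.16% × 2.268 = 4.899%.
On $1,000,000: 0.04899 × $1,000,000 = $48,990.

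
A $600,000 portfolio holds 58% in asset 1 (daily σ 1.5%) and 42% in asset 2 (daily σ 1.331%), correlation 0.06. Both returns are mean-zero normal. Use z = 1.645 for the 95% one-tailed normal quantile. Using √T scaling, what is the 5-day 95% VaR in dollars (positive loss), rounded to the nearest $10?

$23,440

σ_p = √(0.58²·1.5² + 0.42²·1.331² + 2·0.06·0.58·0.42·1.5·1.331) = 1.062%.
σ_{5d} = 1.062% × √5 = 2.375%.
VaR = 1.645 × 2.375% = 3.907%; on $600,000 that is $23,442.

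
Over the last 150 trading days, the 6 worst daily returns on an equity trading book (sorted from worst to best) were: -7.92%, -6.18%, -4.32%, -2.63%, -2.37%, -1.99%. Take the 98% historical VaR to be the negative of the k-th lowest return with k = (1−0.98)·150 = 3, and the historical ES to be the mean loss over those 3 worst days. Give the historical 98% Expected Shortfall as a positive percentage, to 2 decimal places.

6.14%

The 3 worst returns sum to -18.42%.
ES = −(-18.42%) / 3 = 6.14%.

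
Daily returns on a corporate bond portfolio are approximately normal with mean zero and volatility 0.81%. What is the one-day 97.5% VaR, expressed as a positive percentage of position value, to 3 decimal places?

1.588%

At 97.5% one-sided, z = 1.960.
VaR = z·σ = 1.960 × 0.81% = 1.588%.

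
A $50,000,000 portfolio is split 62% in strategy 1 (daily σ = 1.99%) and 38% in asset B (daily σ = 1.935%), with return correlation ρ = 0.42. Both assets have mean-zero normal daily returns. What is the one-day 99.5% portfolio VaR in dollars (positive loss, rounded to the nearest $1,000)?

$2,165,000

σ_p² = 0.62²·1.99² + 0.38²·1.935² + 2·0.42·0.62·0.38·1.99·1.935 = 2.8250 (%²).
σ_p = √2.8250 = 1.681%.
At 99.5%, z = 2.576.
VaR = 2.576 × 1.681% = 4.330%; on $50,000,000 that is $2,165,000.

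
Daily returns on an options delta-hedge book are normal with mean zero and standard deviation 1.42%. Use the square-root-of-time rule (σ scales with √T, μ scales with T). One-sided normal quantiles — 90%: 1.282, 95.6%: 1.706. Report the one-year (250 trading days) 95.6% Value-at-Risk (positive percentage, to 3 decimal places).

σ_{250d} = 1.42% × √250 = 22.452%.
VaR = 1.706 × 22.452% = 38.303%.

38.303%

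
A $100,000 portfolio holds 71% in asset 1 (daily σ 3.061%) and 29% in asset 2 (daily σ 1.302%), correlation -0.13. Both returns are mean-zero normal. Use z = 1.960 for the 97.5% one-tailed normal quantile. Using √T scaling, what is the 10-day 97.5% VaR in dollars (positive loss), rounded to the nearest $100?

$13,400

σ_p = √(0.71²·3.061² + 0.29²·1.302² + 2·-0.13·0.71·0.29·3.061·1.302) = 2.157%.
σ_{10d} = 2.157% × √10 = 6.821%.
VaR = 1.960 × 6.821% = 13.369%; on $100,000 that is $13,369.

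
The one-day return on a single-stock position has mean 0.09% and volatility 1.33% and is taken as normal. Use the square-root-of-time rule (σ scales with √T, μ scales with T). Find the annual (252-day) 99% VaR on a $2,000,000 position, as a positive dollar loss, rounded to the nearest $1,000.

At 99%, z = 2.326.
σ_{252d} = 1.33% × √252 = 21.113%; μ_{252d} = 252 × 0.09% = 22.680%.
VaR = −(22.680%) + 2.326 × 21.113% = 26.429%.
On $2,000,000: 0.26429 × $2,000,000 = $528,580.

$529,000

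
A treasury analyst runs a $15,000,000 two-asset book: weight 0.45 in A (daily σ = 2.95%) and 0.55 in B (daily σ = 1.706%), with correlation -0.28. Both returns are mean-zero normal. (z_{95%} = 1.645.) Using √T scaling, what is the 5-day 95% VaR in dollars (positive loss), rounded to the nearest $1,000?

σ_p = √(0.45²·2.95² + 0.55²·1.706² + 2·-0.28·0.45·0.55·2.95·1.706) = 1.395%.
σ_{5d} = 1.395% × √5 = 3.119%.
VaR = 1.645 × 3.119% = 5.131%; on $15,000,000 that is $769,650.

$770,000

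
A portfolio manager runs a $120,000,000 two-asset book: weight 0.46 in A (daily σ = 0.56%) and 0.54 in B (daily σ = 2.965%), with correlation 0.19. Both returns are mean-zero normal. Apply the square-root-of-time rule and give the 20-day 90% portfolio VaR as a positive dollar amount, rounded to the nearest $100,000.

$11,500,000

σ_p = √(0.46²·0.56² + 0.54²·2.965² + 2·0.19·0.46·0.54·0.56·2.965) = 1.669%.
σ_{20d} = 1.669% × √20 = 7.464%.
z(90%) = 1.282.
VaR = 1.282 × 7.464% = 9.569%; on $120,000,000 that is $11,482,800.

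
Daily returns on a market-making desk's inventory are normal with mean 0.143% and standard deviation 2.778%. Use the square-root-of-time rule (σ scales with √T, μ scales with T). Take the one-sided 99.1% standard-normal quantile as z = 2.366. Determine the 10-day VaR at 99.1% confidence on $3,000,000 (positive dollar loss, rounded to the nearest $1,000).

σ_{10d} = 2.778% × √10 = 8.785%; μ_{10d} = 10 × 0.143% = 1.430%.
VaR = −(1.430%) + 2.366 × 8.785% = 19.355%.
On $3,000,000: 0.19355 × $3,000,000 = $580,650.

$581,000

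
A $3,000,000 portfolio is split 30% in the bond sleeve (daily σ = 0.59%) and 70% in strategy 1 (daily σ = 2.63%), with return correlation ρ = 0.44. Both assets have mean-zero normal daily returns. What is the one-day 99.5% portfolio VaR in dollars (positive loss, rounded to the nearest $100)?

σ_p² = 0.3²·0.59² + 0.7²·2.63² + 2·0.44·0.3·0.7·0.59·2.63 = 3.7074 (%²).
σ_p = √3.7074 = 1.925%.
At 99.5%, z = 2.576.
VaR = 2.576 × 1.925% = 4.959%; on $3,000,000 that is $148,770.

$148,800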